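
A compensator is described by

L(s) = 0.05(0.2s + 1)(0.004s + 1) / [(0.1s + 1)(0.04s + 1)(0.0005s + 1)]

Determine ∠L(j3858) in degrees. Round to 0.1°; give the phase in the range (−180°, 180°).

At ω = 3858 rad/s:
zero (1 + j3858·0.2) = 1 + j771.6 → |·| ≈ 771.6, ∠ ≈ 89.93°
zero (1 + j3858·0.004) = 1 + j15.432 → |·| ≈ 15.464, ∠ ≈ 86.29°
pole (1 + j3858·0.1) = 1 + j385.8 → |·| ≈ 385.8, ∠ ≈ 89.85°
pole (1 + j3858·0.04) = 1 + j154.32 → |·| ≈ 154.32, ∠ ≈ 89.63°
pole (1 + j3858·0.0005) = 1 + j1.929 → |·| ≈ 2.1728, ∠ ≈ 62.60°
∠L = (89.93° + 86.29°) − (89.85° + 89.63° + 62.60°) = -65.86°

-65.9°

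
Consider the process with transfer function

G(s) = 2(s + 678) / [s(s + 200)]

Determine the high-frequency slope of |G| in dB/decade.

Each pole contributes −20 dB/decade at high frequency; each zero contributes +20 dB/decade.
Net: 1 zero(s) − 2 pole(s) → -20 dB/decade.

-20 dB/decade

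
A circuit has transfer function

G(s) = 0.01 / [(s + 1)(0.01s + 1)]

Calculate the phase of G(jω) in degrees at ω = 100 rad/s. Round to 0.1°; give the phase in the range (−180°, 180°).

-134.4°

At ω = 100 rad/s:
pole (1 + j100·1) = 1 + j100 → |·| ≈ 100, ∠ ≈ 89.43°
pole (1 + j100·0.01) = 1 + j1 → |·| ≈ 1.4142, ∠ ≈ 45.00°
∠G = (0°) − (89.43° + 45.00°) = -134.43°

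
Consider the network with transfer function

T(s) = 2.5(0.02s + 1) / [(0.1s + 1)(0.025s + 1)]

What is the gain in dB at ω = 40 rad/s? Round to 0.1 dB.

-5.2 dB

At ω = 40 rad/s:
zero (1 + j40·0.02) = 1 + j0.8 → |·| ≈ 1.2806, ∠ ≈ 38.66°
pole (1 + j40·0.1) = 1 + j4 → |·| ≈ 4.1231, ∠ ≈ 75.96°
pole (1 + j40·0.025) = 1 + j1 → |·| ≈ 1.4142, ∠ ≈ 45.00°
|T| = 2.5 · 1.2806 / (4.1231 · 1.4142) ≈ 0.54906
Gain = 20 log₁₀(0.54906) ≈ -5.21 dB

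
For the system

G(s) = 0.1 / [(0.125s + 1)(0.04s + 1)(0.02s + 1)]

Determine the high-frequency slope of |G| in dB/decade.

-60 dB/decade

Each pole contributes −20 dB/decade at high frequency; each zero contributes +20 dB/decade.
Net: 0 zero(s) − 3 pole(s) → -60 dB/decade.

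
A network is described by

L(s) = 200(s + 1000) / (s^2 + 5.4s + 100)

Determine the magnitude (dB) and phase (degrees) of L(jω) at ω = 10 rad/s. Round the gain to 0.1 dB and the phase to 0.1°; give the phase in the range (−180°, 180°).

71.4 dB, -89.4°

At s = jω = j10:
zero (s+1000): 1000 + j10 → |·| = √(1000²+10²) = √1000100 ≈ 1000, ∠ = arctan(10/1000) ≈ 0.57°
quadratic: (j10)² + 5.4·j10 + 100 = 0 + j54 → |·| ≈ 54, ∠ ≈ 90.00°
|L| = 200 · 1000 / 54 ≈ 3703.7
Gain = 20 log₁₀(3703.7) ≈ 71.37 dB
∠L = 0.57° − 90.00° = -89.43°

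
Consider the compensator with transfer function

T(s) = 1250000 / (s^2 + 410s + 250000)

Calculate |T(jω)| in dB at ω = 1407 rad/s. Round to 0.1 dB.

-3.3 dB

At s = jω = j1407:
quadratic: (j1407)² + 410·j1407 + 250000 = -1729649 + j576870 → |·| ≈ 1.8233e+06, ∠ ≈ 161.56°
|T| = 1250000 / 1.8233e+06 ≈ 0.68557
Gain = 20 log₁₀(0.68557) ≈ -3.28 dB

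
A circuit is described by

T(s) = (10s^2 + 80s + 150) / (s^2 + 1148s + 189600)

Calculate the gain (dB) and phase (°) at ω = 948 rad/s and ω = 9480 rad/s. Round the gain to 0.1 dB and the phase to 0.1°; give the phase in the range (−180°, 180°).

Substitute s = j948:
Numerator: 10(j948)^2 + 80(j948) + 150 = -8986890 + j75840
Denominator: (j948)^2 + 1148(j948) + 189600 = -709104 + j1088304
|N| = √(8986890² + 75840²) ≈ 8.9872e+06, ∠N ≈ 179.52°
|D| = √(709104² + 1088304²) ≈ 1.2989e+06, ∠D ≈ 123.09°
|T| = 8.9872e+06 / 1.2989e+06 ≈ 6.9191
Gain = 20 log₁₀(6.9191) ≈ 16.80 dB
∠T = 179.52° − 123.09° = 56.43°

Substitute s = j9480:
Numerator: 10(j9480)^2 + 80(j9480) + 150 = -898703850 + j758400
Denominator: (j9480)^2 + 1148(j9480) + 189600 = -89680800 + j10883040
|N| = √(898703850² + 758400²) ≈ 8.987e+08, ∠N ≈ 179.95°
|D| = √(89680800² + 10883040²) ≈ 9.0339e+07, ∠D ≈ 173.08°
|T| = 8.987e+08 / 9.0339e+07 ≈ 9.9481
Gain = 20 log₁₀(9.9481) ≈ 19.95 dB
∠T = 179.95° − 173.08° = 6.87°

ω = 948: 16.8 dB, 56.4°; ω = 9480: 20.0 dB, 6.9°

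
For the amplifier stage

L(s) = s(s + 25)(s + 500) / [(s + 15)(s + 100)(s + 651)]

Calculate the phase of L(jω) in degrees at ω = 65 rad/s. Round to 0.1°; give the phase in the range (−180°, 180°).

At s = jω = j65:
zero (s+25): 25 + j65 → |·| = √(25²+65²) = √4850 ≈ 69.642, ∠ = arctan(65/25) ≈ 68.96°
zero (s+500): 500 + j65 → |·| = √(500²+65²) = √254225 ≈ 504.21, ∠ = arctan(65/500) ≈ 7.41°
zero at origin: s = j65 → |·| = 65, ∠ = 90.00°
pole (s+15): 15 + j65 → |·| = √(15²+65²) = √4450 ≈ 66.708, ∠ = arctan(65/15) ≈ 77.01°
pole (s+100): 100 + j65 → |·| = √(100²+65²) = √14225 ≈ 119.27, ∠ = arctan(65/100) ≈ 33.02°
pole (s+651): 651 + j65 → |·| = √(651²+65²) = √428026 ≈ 654.24, ∠ = arctan(65/651) ≈ 5.70°
∠L = 166.37° − 115.73° = 50.64°

50.6°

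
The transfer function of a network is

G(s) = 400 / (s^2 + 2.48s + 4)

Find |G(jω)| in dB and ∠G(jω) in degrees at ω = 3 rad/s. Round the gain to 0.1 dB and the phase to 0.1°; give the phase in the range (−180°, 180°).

At s = jω = j3:
quadratic: (j3)² + 2.48·j3 + 4 = -5 + j7.44 → |·| ≈ 8.964, ∠ ≈ 123.90°
|G| = 400 / 8.964 ≈ 44.623
Gain = 20 log₁₀(44.623) ≈ 32.99 dB
∠G = 0.00° − 123.90° = -123.90°

33.0 dB, -123.9°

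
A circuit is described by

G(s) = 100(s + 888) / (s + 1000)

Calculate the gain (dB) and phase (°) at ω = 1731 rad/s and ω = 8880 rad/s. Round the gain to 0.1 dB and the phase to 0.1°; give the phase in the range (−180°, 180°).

ω = 1731: 39.8 dB, 2.9°; ω = 8880: 40.0 dB, 0.7°

At s = jω = j1731:
zero (s+888): 888 + j1731 → |·| = √(888²+1731²) = √3784905 ≈ 1945.5, ∠ = arctan(1731/888) ≈ 62.84°
pole (s+1000): 1000 + j1731 → |·| = √(1000²+1731²) = √3996361 ≈ 1999.1, ∠ = arctan(1731/1000) ≈ 59.98°
|G| = 100 · 1945.5 / 1999.1 ≈ 97.319
Gain = 20 log₁₀(97.319) ≈ 39.76 dB
∠G = 62.84° − 59.98° = 2.86°

At s = jω = j8880:
zero (s+888): 888 + j8880 → |·| = √(888²+8880²) = √79642944 ≈ 8924.3, ∠ = arctan(8880/888) ≈ 84.29°
pole (s+1000): 1000 + j8880 → |·| = √(1000²+8880²) = √79854400 ≈ 8936.1, ∠ = arctan(8880/1000) ≈ 83.57°
|G| = 100 · 8924.3 / 8936.1 ≈ 99.868
Gain = 20 log₁₀(99.868) ≈ 39.99 dB
∠G = 84.29° − 83.57° = 0.72°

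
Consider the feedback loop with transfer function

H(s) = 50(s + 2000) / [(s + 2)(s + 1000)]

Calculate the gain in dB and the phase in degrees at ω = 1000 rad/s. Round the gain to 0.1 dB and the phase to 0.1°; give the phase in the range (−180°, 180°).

At s = jω = j1000:
zero (s+2000): 2000 + j1000 → |·| = √(2000²+1000²) = √5000000 ≈ 2236.1, ∠ = arctan(1000/2000) ≈ 26.57°
pole (s+2): 2 + j1000 → |·| = √(2²+1000²) = √1000004 ≈ 1000, ∠ = arctan(1000/2) ≈ 89.89°
pole (s+1000): 1000 + j1000 → |·| = √(1000²+1000²) = √2000000 ≈ 1414.2, ∠ = arctan(1000/1000) ≈ 45.00°
|H| = 50 · 2236.1 / 1.4142e+06 ≈ 0.079059
Gain = 20 log₁₀(0.079059) ≈ -22.04 dB
∠H = 26.57° − 134.89° = -108.32°

-22.0 dB, -108.3°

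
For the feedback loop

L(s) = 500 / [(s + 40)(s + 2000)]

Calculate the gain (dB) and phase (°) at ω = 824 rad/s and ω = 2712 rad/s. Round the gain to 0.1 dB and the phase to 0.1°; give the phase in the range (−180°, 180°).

At s = jω = j824:
pole (s+40): 40 + j824 → |·| = √(40²+824²) = √680576 ≈ 824.97, ∠ = arctan(824/40) ≈ 87.22°
pole (s+2000): 2000 + j824 → |·| = √(2000²+824²) = √4678976 ≈ 2163.1, ∠ = arctan(824/2000) ≈ 22.39°
|L| = 500 / 1.7845e+06 ≈ 0.00028019
Gain = 20 log₁₀(0.00028019) ≈ -71.05 dB
∠L = 0.00° − 109.61° = -109.61°

At s = jω = j2712:
pole (s+40): 40 + j2712 → |·| = √(40²+2712²) = √7356544 ≈ 2712.3, ∠ = arctan(2712/40) ≈ 89.15°
pole (s+2000): 2000 + j2712 → |·| = √(2000²+2712²) = √11354944 ≈ 3369.7, ∠ = arctan(2712/2000) ≈ 53.59°
|L| = 500 / 9.1396e+06 ≈ 5.4707e-05
Gain = 20 log₁₀(5.4707e-05) ≈ -85.24 dB
∠L = 0.00° − 142.74° = -142.74°

ω = 824: -71.1 dB, -109.6°; ω = 2712: -85.2 dB, -142.7°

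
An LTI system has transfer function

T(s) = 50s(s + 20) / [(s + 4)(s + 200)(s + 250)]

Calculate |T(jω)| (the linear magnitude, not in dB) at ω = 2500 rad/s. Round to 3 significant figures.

0.0198

At s = jω = j2500:
zero (s+20): 20 + j2500 → |·| = √(20²+2500²) = √6250400 ≈ 2500.1, ∠ = arctan(2500/20) ≈ 89.54°
zero at origin: s = j2500 → |·| = 2500, ∠ = 90.00°
pole (s+4): 4 + j2500 → |·| = √(4²+2500²) = √6250016 ≈ 2500, ∠ = arctan(2500/4) ≈ 89.91°
pole (s+200): 200 + j2500 → |·| = √(200²+2500²) = √6290000 ≈ 2508, ∠ = arctan(2500/200) ≈ 85.43°
pole (s+250): 250 + j2500 → |·| = √(250²+2500²) = √6312500 ≈ 2512.5, ∠ = arctan(2500/250) ≈ 84.29°
|T| = 50 · 6.2502e+06 / 1.5753e+10 ≈ 0.019838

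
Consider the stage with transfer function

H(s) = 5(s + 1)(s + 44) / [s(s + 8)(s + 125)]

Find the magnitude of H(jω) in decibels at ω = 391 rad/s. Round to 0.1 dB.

At s = jω = j391:
zero (s+1): 1 + j391 → |·| = √(1²+391²) = √152882 ≈ 391, ∠ = arctan(391/1) ≈ 89.85°
zero (s+44): 44 + j391 → |·| = √(44²+391²) = √154817 ≈ 393.47, ∠ = arctan(391/44) ≈ 83.58°
pole (s+8): 8 + j391 → |·| = √(8²+391²) = √152945 ≈ 391.08, ∠ = arctan(391/8) ≈ 88.83°
pole (s+125): 125 + j391 → |·| = √(125²+391²) = √168506 ≈ 410.49, ∠ = arctan(391/125) ≈ 72.27°
pole at origin: |s| = 391, ∠ = 90.00° (in denominator)
|H| = 5 · 1.5385e+05 / 6.2769e+07 ≈ 0.012255
Gain = 20 log₁₀(0.012255) ≈ -38.23 dB

-38.2 dB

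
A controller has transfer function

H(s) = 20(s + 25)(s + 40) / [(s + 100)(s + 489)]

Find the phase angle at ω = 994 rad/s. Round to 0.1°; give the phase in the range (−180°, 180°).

28.2°

At s = jω = j994:
zero (s+25): 25 + j994 → |·| = √(25²+994²) = √988661 ≈ 994.31, ∠ = arctan(994/25) ≈ 88.56°
zero (s+40): 40 + j994 → |·| = √(40²+994²) = √989636 ≈ 994.8, ∠ = arctan(994/40) ≈ 87.70°
pole (s+100): 100 + j994 → |·| = √(100²+994²) = √998036 ≈ 999.02, ∠ = arctan(994/100) ≈ 84.26°
pole (s+489): 489 + j994 → |·| = √(489²+994²) = √1227157 ≈ 1107.8, ∠ = arctan(994/489) ≈ 63.81°
∠H = 176.26° − 148.07° = 28.19°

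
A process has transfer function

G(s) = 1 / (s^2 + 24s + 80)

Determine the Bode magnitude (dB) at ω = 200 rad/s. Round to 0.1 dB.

-92.1 dB

Substitute s = j200:
Numerator: 1 = 1 + j0
Denominator: (j200)^2 + 24(j200) + 80 = -39920 + j4800
|N| = √(1² + 0²) ≈ 1, ∠N ≈ 0.00°
|D| = √(39920² + 4800²) ≈ 40208, ∠D ≈ 173.14°
|G| = 1 / 40208 ≈ 2.4871e-05
Gain = 20 log₁₀(2.4871e-05) ≈ -92.09 dB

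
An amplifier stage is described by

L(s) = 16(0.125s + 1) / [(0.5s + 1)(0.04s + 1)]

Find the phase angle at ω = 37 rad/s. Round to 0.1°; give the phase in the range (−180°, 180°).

-65.1°

At ω = 37 rad/s:
zero (1 + j37·0.125) = 1 + j4.625 → |·| ≈ 4.7319, ∠ ≈ 77.80°
pole (1 + j37·0.5) = 1 + j18.5 → |·| ≈ 18.527, ∠ ≈ 86.91°
pole (1 + j37·0.04) = 1 + j1.48 → |·| ≈ 1.7862, ∠ ≈ 55.95°
∠L = (77.80°) − (86.91° + 55.95°) = -65.06°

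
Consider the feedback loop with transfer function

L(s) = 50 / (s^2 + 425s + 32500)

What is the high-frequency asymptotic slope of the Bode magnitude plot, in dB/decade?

-40 dB/decade

Each pole contributes −20 dB/decade at high frequency; each zero contributes +20 dB/decade.
Net: 0 zero(s) − 2 pole(s) → -40 dB/decade.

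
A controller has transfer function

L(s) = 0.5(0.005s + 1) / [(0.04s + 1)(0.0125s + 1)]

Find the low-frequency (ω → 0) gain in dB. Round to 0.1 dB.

-6.0 dB

L(0) = 0.5 · 1 / 1 = 0.5
20 log₁₀(0.5) ≈ -6.02 dB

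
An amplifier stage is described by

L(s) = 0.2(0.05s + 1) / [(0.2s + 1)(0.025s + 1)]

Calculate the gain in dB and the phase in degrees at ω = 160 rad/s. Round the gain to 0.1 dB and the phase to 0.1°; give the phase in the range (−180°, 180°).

-38.3 dB, -81.3°

At ω = 160 rad/s:
zero (1 + j160·0.05) = 1 + j8 → |·| ≈ 8.0623, ∠ ≈ 82.87°
pole (1 + j160·0.2) = 1 + j32 → |·| ≈ 32.016, ∠ ≈ 88.21°
pole (1 + j160·0.025) = 1 + j4 → |·| ≈ 4.1231, ∠ ≈ 75.96°
|L| = 0.2 · 8.0623 / (32.016 · 4.1231) ≈ 0.012215
Gain = 20 log₁₀(0.012215) ≈ -38.26 dB
∠L = (82.87°) − (88.21° + 75.96°) = -81.30°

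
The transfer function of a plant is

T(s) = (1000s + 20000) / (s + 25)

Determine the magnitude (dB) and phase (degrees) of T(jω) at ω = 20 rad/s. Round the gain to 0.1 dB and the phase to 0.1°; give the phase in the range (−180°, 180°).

58.9 dB, 6.3°

Substitute s = j20:
Numerator: 1000(j20) + 20000 = 20000 + j20000
Denominator: (j20) + 25 = 25 + j20
|N| = √(20000² + 20000²) ≈ 28284, ∠N ≈ 45.00°
|D| = √(25² + 20²) ≈ 32.016, ∠D ≈ 38.66°
|T| = 28284 / 32.016 ≈ 883.43
Gain = 20 log₁₀(883.43) ≈ 58.92 dB
∠T = 45.00° − 38.66° = 6.34°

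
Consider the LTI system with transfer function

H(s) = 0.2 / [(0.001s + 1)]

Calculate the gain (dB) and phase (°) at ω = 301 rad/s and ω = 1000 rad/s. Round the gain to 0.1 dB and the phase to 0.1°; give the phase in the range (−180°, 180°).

ω = 301: -14.4 dB, -16.8°; ω = 1000: -17.0 dB, -45.0°

At ω = 301 rad/s:
pole (1 + j301·0.001) = 1 + j0.301 → |·| ≈ 1.0443, ∠ ≈ 16.75°
|H| = 0.2 · 1 / (1.0443) ≈ 0.19152
Gain = 20 log₁₀(0.19152) ≈ -14.36 dB
∠H = (0°) − (16.75°) = -16.75°

At ω = 1000 rad/s:
pole (1 + j1000·0.001) = 1 + j1 → |·| ≈ 1.4142, ∠ ≈ 45.00°
|H| = 0.2 · 1 / (1.4142) ≈ 0.14142
Gain = 20 log₁₀(0.14142) ≈ -16.99 dB
∠H = (0°) − (45.00°) = -45.00°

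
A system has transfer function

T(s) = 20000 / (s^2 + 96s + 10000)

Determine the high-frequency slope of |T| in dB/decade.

Each pole contributes −20 dB/decade at high frequency; each zero contributes +20 dB/decade.
Net: 0 zero(s) − 2 pole(s) → -40 dB/decade.

-40 dB/decade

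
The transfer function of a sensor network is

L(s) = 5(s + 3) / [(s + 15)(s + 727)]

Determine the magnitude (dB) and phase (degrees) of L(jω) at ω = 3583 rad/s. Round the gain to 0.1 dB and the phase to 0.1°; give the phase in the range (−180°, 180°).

-57.3 dB, -78.3°

At s = jω = j3583:
zero (s+3): 3 + j3583 → |·| = √(3²+3583²) = √12837898 ≈ 3583, ∠ = arctan(3583/3) ≈ 89.95°
pole (s+15): 15 + j3583 → |·| = √(15²+3583²) = √12838114 ≈ 3583, ∠ = arctan(3583/15) ≈ 89.76°
pole (s+727): 727 + j3583 → |·| = √(727²+3583²) = √13366418 ≈ 3656, ∠ = arctan(3583/727) ≈ 78.53°
|L| = 5 · 3583 / 1.3099e+07 ≈ 0.0013677
Gain = 20 log₁₀(0.0013677) ≈ -57.28 dB
∠L = 89.95° − 168.29° = -78.34°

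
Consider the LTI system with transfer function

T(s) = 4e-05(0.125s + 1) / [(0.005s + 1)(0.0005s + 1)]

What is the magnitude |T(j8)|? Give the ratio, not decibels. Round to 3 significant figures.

5.65e-05

At ω = 8 rad/s:
zero (1 + j8·0.125) = 1 + j1 → |·| ≈ 1.4142, ∠ ≈ 45.00°
pole (1 + j8·0.005) = 1 + j0.04 → |·| ≈ 1.0008, ∠ ≈ 2.29°
pole (1 + j8·0.0005) = 1 + j0.004 → |·| ≈ 1, ∠ ≈ 0.23°
|T| = 4e-05 · 1.4142 / (1.0008 · 1) ≈ 5.6523e-05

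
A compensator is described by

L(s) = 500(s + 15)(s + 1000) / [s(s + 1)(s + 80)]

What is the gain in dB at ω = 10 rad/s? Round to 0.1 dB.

60.9 dB

At s = jω = j10:
zero (s+15): 15 + j10 → |·| = √(15²+10²) = √325 ≈ 18.028, ∠ = arctan(10/15) ≈ 33.69°
zero (s+1000): 1000 + j10 → |·| = √(1000²+10²) = √1000100 ≈ 1000, ∠ = arctan(10/1000) ≈ 0.57°
pole (s+1): 1 + j10 → |·| = √(1²+10²) = √101 ≈ 10.05, ∠ = arctan(10/1) ≈ 84.29°
pole (s+80): 80 + j10 → |·| = √(80²+10²) = √6500 ≈ 80.623, ∠ = arctan(10/80) ≈ 7.13°
pole at origin: |s| = 10, ∠ = 90.00° (in denominator)
|L| = 500 · 18028 / 8102.6 ≈ 1112.5
Gain = 20 log₁₀(1112.5) ≈ 60.93 dB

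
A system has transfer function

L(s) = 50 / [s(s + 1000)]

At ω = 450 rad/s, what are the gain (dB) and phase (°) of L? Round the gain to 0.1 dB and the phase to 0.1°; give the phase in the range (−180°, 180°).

At s = jω = j450:
pole (s+1000): 1000 + j450 → |·| = √(1000²+450²) = √1202500 ≈ 1096.6, ∠ = arctan(450/1000) ≈ 24.23°
pole at origin: |s| = 450, ∠ = 90.00° (in denominator)
|L| = 50 / 4.9347e+05 ≈ 0.00010132
Gain = 20 log₁₀(0.00010132) ≈ -79.89 dB
∠L = 0.00° − 114.23° = -114.23°

-79.9 dB, -114.2°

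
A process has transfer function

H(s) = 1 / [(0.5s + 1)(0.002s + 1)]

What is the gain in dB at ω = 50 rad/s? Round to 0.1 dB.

-28.0 dB

At ω = 50 rad/s:
pole (1 + j50·0.5) = 1 + j25 → |·| ≈ 25.02, ∠ ≈ 87.71°
pole (1 + j50·0.002) = 1 + j0.1 → |·| ≈ 1.005, ∠ ≈ 5.71°
|H| = 1 · 1 / (25.02 · 1.005) ≈ 0.039769
Gain = 20 log₁₀(0.039769) ≈ -28.01 dB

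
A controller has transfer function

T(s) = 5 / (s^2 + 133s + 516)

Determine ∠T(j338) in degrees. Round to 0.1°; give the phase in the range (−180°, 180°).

-158.4°

Substitute s = j338:
Numerator: 5 = 5 + j0
Denominator: (j338)^2 + 133(j338) + 516 = -113728 + j44954
|N| = √(5² + 0²) ≈ 5, ∠N ≈ 0.00°
|D| = √(113728² + 44954²) ≈ 1.2229e+05, ∠D ≈ 158.43°
∠T = 0.00° − 158.43° = -158.43°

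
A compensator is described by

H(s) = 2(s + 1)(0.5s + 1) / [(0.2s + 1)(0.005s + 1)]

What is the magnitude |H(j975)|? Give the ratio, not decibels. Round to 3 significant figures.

At ω = 975 rad/s:
zero (1 + j975·1) = 1 + j975 → |·| ≈ 975, ∠ ≈ 89.94°
zero (1 + j975·0.5) = 1 + j487.5 → |·| ≈ 487.5, ∠ ≈ 89.88°
pole (1 + j975·0.2) = 1 + j195 → |·| ≈ 195, ∠ ≈ 89.71°
pole (1 + j975·0.005) = 1 + j4.875 → |·| ≈ 4.9765, ∠ ≈ 78.41°
|H| = 2 · 975 · 487.5 / (195 · 4.9765) ≈ 979.6

980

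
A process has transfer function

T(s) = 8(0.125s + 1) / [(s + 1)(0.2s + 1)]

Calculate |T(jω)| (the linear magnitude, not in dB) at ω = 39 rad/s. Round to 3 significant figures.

0.130

At ω = 39 rad/s:
zero (1 + j39·0.125) = 1 + j4.875 → |·| ≈ 4.9765, ∠ ≈ 78.41°
pole (1 + j39·1) = 1 + j39 → |·| ≈ 39.013, ∠ ≈ 88.53°
pole (1 + j39·0.2) = 1 + j7.8 → |·| ≈ 7.8638, ∠ ≈ 82.69°
|T| = 8 · 4.9765 / (39.013 · 7.8638) ≈ 0.12977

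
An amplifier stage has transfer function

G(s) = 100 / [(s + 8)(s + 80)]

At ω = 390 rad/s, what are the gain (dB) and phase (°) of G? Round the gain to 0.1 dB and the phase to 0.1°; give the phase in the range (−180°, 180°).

At s = jω = j390:
pole (s+8): 8 + j390 → |·| = √(8²+390²) = √152164 ≈ 390.08, ∠ = arctan(390/8) ≈ 88.82°
pole (s+80): 80 + j390 → |·| = √(80²+390²) = √158500 ≈ 398.12, ∠ = arctan(390/80) ≈ 78.41°
|G| = 100 / 1.553e+05 ≈ 0.00064392
Gain = 20 log₁₀(0.00064392) ≈ -63.82 dB
∠G = 0.00° − 167.23° = -167.23°

-63.8 dB, -167.2°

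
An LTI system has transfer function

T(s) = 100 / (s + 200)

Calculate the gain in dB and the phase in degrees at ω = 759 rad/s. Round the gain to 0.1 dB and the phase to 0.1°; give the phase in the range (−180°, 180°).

-17.9 dB, -75.2°

At s = jω = j759:
pole (s+200): 200 + j759 → |·| = √(200²+759²) = √616081 ≈ 784.91, ∠ = arctan(759/200) ≈ 75.24°
|T| = 100 / 784.91 ≈ 0.1274
Gain = 20 log₁₀(0.1274) ≈ -17.90 dB
∠T = 0.00° − 75.24° = -75.24°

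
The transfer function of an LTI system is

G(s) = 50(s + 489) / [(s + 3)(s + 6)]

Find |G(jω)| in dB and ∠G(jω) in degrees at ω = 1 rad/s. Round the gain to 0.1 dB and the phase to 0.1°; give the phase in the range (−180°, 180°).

62.1 dB, -27.8°

At s = jω = j1:
zero (s+489): 489 + j1 → |·| = √(489²+1²) = √239122 ≈ 489, ∠ = arctan(1/489) ≈ 0.12°
pole (s+3): 3 + j1 → |·| = √(3²+1²) = √10 ≈ 3.1623, ∠ = arctan(1/3) ≈ 18.43°
pole (s+6): 6 + j1 → |·| = √(6²+1²) = √37 ≈ 6.0828, ∠ = arctan(1/6) ≈ 9.46°
|G| = 50 · 489 / 19.236 ≈ 1271.1
Gain = 20 log₁₀(1271.1) ≈ 62.08 dB
∠G = 0.12° − 27.89° = -27.77°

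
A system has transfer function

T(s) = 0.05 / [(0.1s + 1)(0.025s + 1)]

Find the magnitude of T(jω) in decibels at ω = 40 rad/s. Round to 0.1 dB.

At ω = 40 rad/s:
pole (1 + j40·0.1) = 1 + j4 → |·| ≈ 4.1231, ∠ ≈ 75.96°
pole (1 + j40·0.025) = 1 + j1 → |·| ≈ 1.4142, ∠ ≈ 45.00°
|T| = 0.05 · 1 / (4.1231 · 1.4142) ≈ 0.008575
Gain = 20 log₁₀(0.008575) ≈ -41.34 dB

-41.3 dB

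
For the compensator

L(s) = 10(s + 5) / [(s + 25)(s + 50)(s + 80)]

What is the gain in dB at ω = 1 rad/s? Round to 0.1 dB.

At s = jω = j1:
zero (s+5): 5 + j1 → |·| = √(5²+1²) = √26 ≈ 5.099, ∠ = arctan(1/5) ≈ 11.31°
pole (s+25): 25 + j1 → |·| = √(25²+1²) = √626 ≈ 25.02, ∠ = arctan(1/25) ≈ 2.29°
pole (s+50): 50 + j1 → |·| = √(50²+1²) = √2501 ≈ 50.01, ∠ = arctan(1/50) ≈ 1.15°
pole (s+80): 80 + j1 → |·| = √(80²+1²) = √6401 ≈ 80.006, ∠ = arctan(1/80) ≈ 0.72°
|L| = 10 · 5.099 / 1.0011e+05 ≈ 0.00050934
Gain = 20 log₁₀(0.00050934) ≈ -65.86 dB

-65.9 dB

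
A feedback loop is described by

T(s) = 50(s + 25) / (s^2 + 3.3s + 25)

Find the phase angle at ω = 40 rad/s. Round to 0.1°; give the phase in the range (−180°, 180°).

-117.2°

At s = jω = j40:
zero (s+25): 25 + j40 → |·| = √(25²+40²) = √2225 ≈ 47.17, ∠ = arctan(40/25) ≈ 57.99°
quadratic: (j40)² + 3.3·j40 + 25 = -1575 + j132 → |·| ≈ 1580.5, ∠ ≈ 175.21°
∠T = 57.99° − 175.21° = -117.22°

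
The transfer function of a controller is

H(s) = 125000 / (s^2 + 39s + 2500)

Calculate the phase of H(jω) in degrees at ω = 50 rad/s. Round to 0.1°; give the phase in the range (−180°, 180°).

At s = jω = j50:
quadratic: (j50)² + 39·j50 + 2500 = 0 + j1950 → |·| ≈ 1950, ∠ ≈ 90.00°
∠H = 0.00° − 90.00° = -90.00°

-90.0°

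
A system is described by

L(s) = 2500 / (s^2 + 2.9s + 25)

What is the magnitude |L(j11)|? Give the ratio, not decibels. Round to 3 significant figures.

24.7

At s = jω = j11:
quadratic: (j11)² + 2.9·j11 + 25 = -96 + j31.9 → |·| ≈ 101.16, ∠ ≈ 161.62°
|L| = 2500 / 101.16 ≈ 24.713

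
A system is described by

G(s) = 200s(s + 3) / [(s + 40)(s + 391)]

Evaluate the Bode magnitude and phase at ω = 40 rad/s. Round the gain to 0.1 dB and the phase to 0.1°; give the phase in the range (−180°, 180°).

23.2 dB, 124.9°

At s = jω = j40:
zero (s+3): 3 + j40 → |·| = √(3²+40²) = √1609 ≈ 40.112, ∠ = arctan(40/3) ≈ 85.71°
zero at origin: s = j40 → |·| = 40, ∠ = 90.00°
pole (s+40): 40 + j40 → |·| = √(40²+40²) = √3200 ≈ 56.569, ∠ = arctan(40/40) ≈ 45.00°
pole (s+391): 391 + j40 → |·| = √(391²+40²) = √154481 ≈ 393.04, ∠ = arctan(40/391) ≈ 5.84°
|G| = 200 · 1604.5 / 22234 ≈ 14.433
Gain = 20 log₁₀(14.433) ≈ 23.19 dB
∠G = 175.71° − 50.84° = 124.87°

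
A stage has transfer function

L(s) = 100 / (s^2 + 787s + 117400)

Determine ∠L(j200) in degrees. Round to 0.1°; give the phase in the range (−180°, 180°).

-63.8°

Substitute s = j200:
Numerator: 100 = 100 + j0
Denominator: (j200)^2 + 787(j200) + 117400 = 77400 + j157400
|N| = √(100² + 0²) ≈ 100, ∠N ≈ 0.00°
|D| = √(77400² + 157400²) ≈ 1.754e+05, ∠D ≈ 63.81°
∠L = 0.00° − 63.81° = -63.81°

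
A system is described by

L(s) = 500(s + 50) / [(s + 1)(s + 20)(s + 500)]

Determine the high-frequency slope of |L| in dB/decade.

Each pole contributes −20 dB/decade at high frequency; each zero contributes +20 dB/decade.
Net: 1 zero(s) − 3 pole(s) → -40 dB/decade.

-40 dB/decade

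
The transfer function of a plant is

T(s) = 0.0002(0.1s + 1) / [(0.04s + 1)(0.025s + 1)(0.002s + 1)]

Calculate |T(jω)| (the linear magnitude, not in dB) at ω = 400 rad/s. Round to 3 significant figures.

3.88e-05

At ω = 400 rad/s:
zero (1 + j400·0.1) = 1 + j40 → |·| ≈ 40.012, ∠ ≈ 88.57°
pole (1 + j400·0.04) = 1 + j16 → |·| ≈ 16.031, ∠ ≈ 86.42°
pole (1 + j400·0.025) = 1 + j10 → |·| ≈ 10.05, ∠ ≈ 84.29°
pole (1 + j400·0.002) = 1 + j0.8 → |·| ≈ 1.2806, ∠ ≈ 38.66°
|T| = 0.0002 · 40.012 / (16.031 · 10.05 · 1.2806) ≈ 3.8786e-05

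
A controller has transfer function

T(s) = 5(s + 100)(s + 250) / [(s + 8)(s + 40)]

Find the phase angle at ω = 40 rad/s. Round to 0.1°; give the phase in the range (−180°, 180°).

At s = jω = j40:
zero (s+100): 100 + j40 → |·| = √(100²+40²) = √11600 ≈ 107.7, ∠ = arctan(40/100) ≈ 21.80°
zero (s+250): 250 + j40 → |·| = √(250²+40²) = √64100 ≈ 253.18, ∠ = arctan(40/250) ≈ 9.09°
pole (s+8): 8 + j40 → |·| = √(8²+40²) = √1664 ≈ 40.792, ∠ = arctan(40/8) ≈ 78.69°
pole (s+40): 40 + j40 → |·| = √(40²+40²) = √3200 ≈ 56.569, ∠ = arctan(40/40) ≈ 45.00°
∠T = 30.89° − 123.69° = -92.80°

-92.8°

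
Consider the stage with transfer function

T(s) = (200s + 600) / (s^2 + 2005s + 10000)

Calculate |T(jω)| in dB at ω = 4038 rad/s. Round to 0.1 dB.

-27.1 dB

Substitute s = j4038:
Numerator: 200(j4038) + 600 = 600 + j807600
Denominator: (j4038)^2 + 2005(j4038) + 10000 = -16295444 + j8096190
|N| = √(600² + 807600²) ≈ 8.076e+05, ∠N ≈ 89.96°
|D| = √(16295444² + 8096190²) ≈ 1.8196e+07, ∠D ≈ 153.58°
|T| = 8.076e+05 / 1.8196e+07 ≈ 0.044383
Gain = 20 log₁₀(0.044383) ≈ -27.06 dB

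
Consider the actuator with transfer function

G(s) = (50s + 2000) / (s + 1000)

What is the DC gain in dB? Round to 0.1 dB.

6.0 dB

G(0) = 2000 / 1000 = 2
20 log₁₀(2) ≈ 6.02 dB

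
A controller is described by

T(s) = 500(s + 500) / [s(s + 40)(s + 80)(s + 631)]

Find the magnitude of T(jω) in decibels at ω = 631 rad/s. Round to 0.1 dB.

At s = jω = j631:
zero (s+500): 500 + j631 → |·| = √(500²+631²) = √648161 ≈ 805.08, ∠ = arctan(631/500) ≈ 51.61°
pole (s+40): 40 + j631 → |·| = √(40²+631²) = √399761 ≈ 632.27, ∠ = arctan(631/40) ≈ 86.37°
pole (s+80): 80 + j631 → |·| = √(80²+631²) = √404561 ≈ 636.05, ∠ = arctan(631/80) ≈ 82.77°
pole (s+631): 631 + j631 → |·| = √(631²+631²) = √796322 ≈ 892.37, ∠ = arctan(631/631) ≈ 45.00°
pole at origin: |s| = 631, ∠ = 90.00° (in denominator)
|T| = 500 · 805.08 / 2.2645e+11 ≈ 1.7776e-06
Gain = 20 log₁₀(1.7776e-06) ≈ -115.00 dB

-115.0 dB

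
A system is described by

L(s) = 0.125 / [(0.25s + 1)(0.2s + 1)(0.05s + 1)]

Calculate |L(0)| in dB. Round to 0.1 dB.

-18.1 dB

L(0) = 0.125 · 1 / 1 = 0.125
20 log₁₀(0.125) ≈ -18.06 dB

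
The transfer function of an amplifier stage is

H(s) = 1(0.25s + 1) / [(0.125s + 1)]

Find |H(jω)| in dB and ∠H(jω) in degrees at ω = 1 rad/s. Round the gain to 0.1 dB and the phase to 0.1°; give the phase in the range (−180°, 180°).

At ω = 1 rad/s:
zero (1 + j1·0.25) = 1 + j0.25 → |·| ≈ 1.0308, ∠ ≈ 14.04°
pole (1 + j1·0.125) = 1 + j0.125 → |·| ≈ 1.0078, ∠ ≈ 7.13°
|H| = 1 · 1.0308 / (1.0078) ≈ 1.0228
Gain = 20 log₁₀(1.0228) ≈ 0.20 dB
∠H = (14.04°) − (7.13°) = 6.91°

0.2 dB, 6.9°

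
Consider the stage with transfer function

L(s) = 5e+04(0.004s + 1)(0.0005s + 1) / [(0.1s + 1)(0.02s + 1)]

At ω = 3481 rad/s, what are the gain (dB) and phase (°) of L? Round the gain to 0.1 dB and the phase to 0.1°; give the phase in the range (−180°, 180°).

35.2 dB, -33.0°

At ω = 3481 rad/s:
zero (1 + j3481·0.004) = 1 + j13.924 → |·| ≈ 13.96, ∠ ≈ 85.89°
zero (1 + j3481·0.0005) = 1 + j1.7405 → |·| ≈ 2.0073, ∠ ≈ 60.12°
pole (1 + j3481·0.1) = 1 + j348.1 → |·| ≈ 348.1, ∠ ≈ 89.84°
pole (1 + j3481·0.02) = 1 + j69.62 → |·| ≈ 69.627, ∠ ≈ 89.18°
|L| = 5e+04 · 13.96 · 2.0073 / (348.1 · 69.627) ≈ 57.808
Gain = 20 log₁₀(57.808) ≈ 35.24 dB
∠L = (85.89° + 60.12°) − (89.84° + 89.18°) = -33.01°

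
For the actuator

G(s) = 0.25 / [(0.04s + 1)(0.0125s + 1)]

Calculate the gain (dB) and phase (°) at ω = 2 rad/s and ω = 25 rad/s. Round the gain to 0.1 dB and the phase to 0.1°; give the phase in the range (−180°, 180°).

ω = 2: -12.1 dB, -6.0°; ω = 25: -15.5 dB, -62.4°

At ω = 2 rad/s:
pole (1 + j2·0.04) = 1 + j0.08 → |·| ≈ 1.0032, ∠ ≈ 4.57°
pole (1 + j2·0.0125) = 1 + j0.025 → |·| ≈ 1.0003, ∠ ≈ 1.43°
|G| = 0.25 · 1 / (1.0032 · 1.0003) ≈ 0.24913
Gain = 20 log₁₀(0.24913) ≈ -12.07 dB
∠G = (0°) − (4.57° + 1.43°) = -6.00°

At ω = 25 rad/s:
pole (1 + j25·0.04) = 1 + j1 → |·| ≈ 1.4142, ∠ ≈ 45.00°
pole (1 + j25·0.0125) = 1 + j0.3125 → |·| ≈ 1.0477, ∠ ≈ 17.35°
|G| = 0.25 · 1 / (1.4142 · 1.0477) ≈ 0.16873
Gain = 20 log₁₀(0.16873) ≈ -15.46 dB
∠G = (0°) − (45.00° + 17.35°) = -62.35°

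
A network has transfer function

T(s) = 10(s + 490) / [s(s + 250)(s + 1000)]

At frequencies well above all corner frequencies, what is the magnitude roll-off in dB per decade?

Each pole contributes −20 dB/decade at high frequency; each zero contributes +20 dB/decade.
Net: 1 zero(s) − 3 pole(s) → -40 dB/decade.

-40 dB/decade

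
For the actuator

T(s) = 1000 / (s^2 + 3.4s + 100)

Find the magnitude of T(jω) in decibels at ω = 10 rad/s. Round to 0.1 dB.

29.4 dB

At s = jω = j10:
quadratic: (j10)² + 3.4·j10 + 100 = 0 + j34 → |·| ≈ 34, ∠ ≈ 90.00°
|T| = 1000 / 34 ≈ 29.412
Gain = 20 log₁₀(29.412) ≈ 29.37 dB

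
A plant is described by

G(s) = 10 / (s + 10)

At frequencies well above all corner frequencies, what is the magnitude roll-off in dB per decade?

Each pole contributes −20 dB/decade at high frequency; each zero contributes +20 dB/decade.
Net: 0 zero(s) − 1 pole(s) → -20 dB/decade.

-20 dB/decade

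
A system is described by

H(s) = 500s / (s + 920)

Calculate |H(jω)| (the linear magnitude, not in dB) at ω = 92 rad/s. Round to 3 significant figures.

49.8

At s = jω = j92:
zero at origin: s = j92 → |·| = 92, ∠ = 90.00°
pole (s+920): 920 + j92 → |·| = √(920²+92²) = √854864 ≈ 924.59, ∠ = arctan(92/920) ≈ 5.71°
|H| = 500 · 92 / 924.59 ≈ 49.752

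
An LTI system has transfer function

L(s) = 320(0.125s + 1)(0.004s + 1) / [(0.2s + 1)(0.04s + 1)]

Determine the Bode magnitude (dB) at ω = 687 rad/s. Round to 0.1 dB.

26.6 dB

At ω = 687 rad/s:
zero (1 + j687·0.125) = 1 + j85.875 → |·| ≈ 85.881, ∠ ≈ 89.33°
zero (1 + j687·0.004) = 1 + j2.748 → |·| ≈ 2.9243, ∠ ≈ 70.00°
pole (1 + j687·0.2) = 1 + j137.4 → |·| ≈ 137.4, ∠ ≈ 89.58°
pole (1 + j687·0.04) = 1 + j27.48 → |·| ≈ 27.498, ∠ ≈ 87.92°
|L| = 320 · 85.881 · 2.9243 / (137.4 · 27.498) ≈ 21.271
Gain = 20 log₁₀(21.271) ≈ 26.56 dB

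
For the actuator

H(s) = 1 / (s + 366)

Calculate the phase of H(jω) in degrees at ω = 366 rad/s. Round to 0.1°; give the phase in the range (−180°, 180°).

At s = jω = j366:
pole (s+366): 366 + j366 → |·| = √(366²+366²) = √267912 ≈ 517.6, ∠ = arctan(366/366) ≈ 45.00°
∠H = 0.00° − 45.00° = -45.00°

-45.0°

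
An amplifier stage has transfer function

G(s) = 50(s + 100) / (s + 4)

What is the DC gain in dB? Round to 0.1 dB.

61.9 dB

G(0) = 50·100 / (4) = 1250
20 log₁₀(1250) ≈ 61.94 dB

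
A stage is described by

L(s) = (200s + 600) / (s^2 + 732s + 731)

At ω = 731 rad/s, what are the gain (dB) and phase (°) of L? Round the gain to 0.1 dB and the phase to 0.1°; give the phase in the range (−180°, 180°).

-14.3 dB, -45.2°

Substitute s = j731:
Numerator: 200(j731) + 600 = 600 + j146200
Denominator: (j731)^2 + 732(j731) + 731 = -533630 + j535092
|N| = √(600² + 146200²) ≈ 1.462e+05, ∠N ≈ 89.76°
|D| = √(533630² + 535092²) ≈ 7.557e+05, ∠D ≈ 134.92°
|L| = 1.462e+05 / 7.557e+05 ≈ 0.19346
Gain = 20 log₁₀(0.19346) ≈ -14.27 dB
∠L = 89.76° − 134.92° = -45.16°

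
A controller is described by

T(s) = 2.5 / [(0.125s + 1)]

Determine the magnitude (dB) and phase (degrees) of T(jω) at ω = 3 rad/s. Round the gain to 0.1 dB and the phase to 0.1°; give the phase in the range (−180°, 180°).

7.4 dB, -20.6°

At ω = 3 rad/s:
pole (1 + j3·0.125) = 1 + j0.375 → |·| ≈ 1.068, ∠ ≈ 20.56°
|T| = 2.5 · 1 / (1.068) ≈ 2.3408
Gain = 20 log₁₀(2.3408) ≈ 7.39 dB
∠T = (0°) − (20.56°) = -20.56°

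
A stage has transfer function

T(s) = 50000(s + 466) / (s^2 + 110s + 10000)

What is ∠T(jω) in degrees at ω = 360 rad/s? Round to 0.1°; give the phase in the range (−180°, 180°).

-124.0°

At s = jω = j360:
zero (s+466): 466 + j360 → |·| = √(466²+360²) = √346756 ≈ 588.86, ∠ = arctan(360/466) ≈ 37.69°
quadratic: (j360)² + 110·j360 + 10000 = -119600 + j39600 → |·| ≈ 1.2599e+05, ∠ ≈ 161.68°
∠T = 37.69° − 161.68° = -123.99°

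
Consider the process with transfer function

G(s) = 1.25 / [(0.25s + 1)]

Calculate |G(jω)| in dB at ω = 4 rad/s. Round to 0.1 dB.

At ω = 4 rad/s:
pole (1 + j4·0.25) = 1 + j1 → |·| ≈ 1.4142, ∠ ≈ 45.00°
|G| = 1.25 · 1 / (1.4142) ≈ 0.88389
Gain = 20 log₁₀(0.88389) ≈ -1.07 dB

-1.1 dB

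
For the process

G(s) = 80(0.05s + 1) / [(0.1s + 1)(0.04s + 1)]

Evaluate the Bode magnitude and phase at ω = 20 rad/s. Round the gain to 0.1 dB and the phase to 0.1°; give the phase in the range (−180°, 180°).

31.9 dB, -57.1°

At ω = 20 rad/s:
zero (1 + j20·0.05) = 1 + j1 → |·| ≈ 1.4142, ∠ ≈ 45.00°
pole (1 + j20·0.1) = 1 + j2 → |·| ≈ 2.2361, ∠ ≈ 63.43°
pole (1 + j20·0.04) = 1 + j0.8 → |·| ≈ 1.2806, ∠ ≈ 38.66°
|G| = 80 · 1.4142 / (2.2361 · 1.2806) ≈ 39.509
Gain = 20 log₁₀(39.509) ≈ 31.93 dB
∠G = (45.00°) − (63.43° + 38.66°) = -57.09°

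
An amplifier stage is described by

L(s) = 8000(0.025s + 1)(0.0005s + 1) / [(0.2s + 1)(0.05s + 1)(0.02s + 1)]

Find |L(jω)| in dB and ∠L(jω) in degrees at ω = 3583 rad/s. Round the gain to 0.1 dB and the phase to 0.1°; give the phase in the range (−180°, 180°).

-15.9 dB, -118.6°

At ω = 3583 rad/s:
zero (1 + j3583·0.025) = 1 + j89.575 → |·| ≈ 89.581, ∠ ≈ 89.36°
zero (1 + j3583·0.0005) = 1 + j1.7915 → |·| ≈ 2.0517, ∠ ≈ 60.83°
pole (1 + j3583·0.2) = 1 + j716.6 → |·| ≈ 716.6, ∠ ≈ 89.92°
pole (1 + j3583·0.05) = 1 + j179.15 → |·| ≈ 179.15, ∠ ≈ 89.68°
pole (1 + j3583·0.02) = 1 + j71.66 → |·| ≈ 71.667, ∠ ≈ 89.20°
|L| = 8000 · 89.581 · 2.0517 / (716.6 · 179.15 · 71.667) ≈ 0.15981
Gain = 20 log₁₀(0.15981) ≈ -15.93 dB
∠L = (89.36° + 60.83°) − (89.92° + 89.68° + 89.20°) = -118.61°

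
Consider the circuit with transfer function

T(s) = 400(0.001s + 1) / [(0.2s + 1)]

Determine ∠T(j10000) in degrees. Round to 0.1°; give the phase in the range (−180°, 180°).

-5.7°

At ω = 10000 rad/s:
zero (1 + j10000·0.001) = 1 + j10 → |·| ≈ 10.05, ∠ ≈ 84.29°
pole (1 + j10000·0.2) = 1 + j2000 → |·| ≈ 2000, ∠ ≈ 89.97°
∠T = (84.29°) − (89.97°) = -5.68°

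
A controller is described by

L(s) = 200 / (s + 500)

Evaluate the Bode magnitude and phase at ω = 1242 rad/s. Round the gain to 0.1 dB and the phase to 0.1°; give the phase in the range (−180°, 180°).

-16.5 dB, -68.1°

At s = jω = j1242:
pole (s+500): 500 + j1242 → |·| = √(500²+1242²) = √1792564 ≈ 1338.9, ∠ = arctan(1242/500) ≈ 68.07°
|L| = 200 / 1338.9 ≈ 0.14938
Gain = 20 log₁₀(0.14938) ≈ -16.51 dB
∠L = 0.00° − 68.07° = -68.07°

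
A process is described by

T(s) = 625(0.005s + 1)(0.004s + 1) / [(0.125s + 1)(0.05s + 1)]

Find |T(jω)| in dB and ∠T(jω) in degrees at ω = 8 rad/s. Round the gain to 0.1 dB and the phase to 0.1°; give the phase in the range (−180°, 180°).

At ω = 8 rad/s:
zero (1 + j8·0.005) = 1 + j0.04 → |·| ≈ 1.0008, ∠ ≈ 2.29°
zero (1 + j8·0.004) = 1 + j0.032 → |·| ≈ 1.0005, ∠ ≈ 1.83°
pole (1 + j8·0.125) = 1 + j1 → |·| ≈ 1.4142, ∠ ≈ 45.00°
pole (1 + j8·0.05) = 1 + j0.4 → |·| ≈ 1.077, ∠ ≈ 21.80°
|T| = 625 · 1.0008 · 1.0005 / (1.4142 · 1.077) ≈ 410.88
Gain = 20 log₁₀(410.88) ≈ 52.27 dB
∠T = (2.29° + 1.83°) − (45.00° + 21.80°) = -62.68°

52.3 dB, -62.7°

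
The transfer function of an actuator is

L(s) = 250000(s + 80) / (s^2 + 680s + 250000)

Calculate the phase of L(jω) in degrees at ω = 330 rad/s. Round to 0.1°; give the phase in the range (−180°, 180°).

18.5°

At s = jω = j330:
zero (s+80): 80 + j330 → |·| = √(80²+330²) = √115300 ≈ 339.56, ∠ = arctan(330/80) ≈ 76.37°
quadratic: (j330)² + 680·j330 + 250000 = 141100 + j224400 → |·| ≈ 2.6507e+05, ∠ ≈ 57.84°
∠L = 76.37° − 57.84° = 18.53°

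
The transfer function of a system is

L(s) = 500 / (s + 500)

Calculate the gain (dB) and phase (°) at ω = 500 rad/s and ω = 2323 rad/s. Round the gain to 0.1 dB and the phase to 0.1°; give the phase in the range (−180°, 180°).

ω = 500: -3.0 dB, -45.0°; ω = 2323: -13.5 dB, -77.9°

Substitute s = j500:
Numerator: 500 = 500 + j0
Denominator: (j500) + 500 = 500 + j500
|N| = √(500² + 0²) ≈ 500, ∠N ≈ 0.00°
|D| = √(500² + 500²) ≈ 707.11, ∠D ≈ 45.00°
|L| = 500 / 707.11 ≈ 0.7071
Gain = 20 log₁₀(0.7071) ≈ -3.01 dB
∠L = 0.00° − 45.00° = -45.00°

Substitute s = j2323:
Numerator: 500 = 500 + j0
Denominator: (j2323) + 500 = 500 + j2323
|N| = √(500² + 0²) ≈ 500, ∠N ≈ 0.00°
|D| = √(500² + 2323²) ≈ 2376.2, ∠D ≈ 77.85°
|L| = 500 / 2376.2 ≈ 0.21042
Gain = 20 log₁₀(0.21042) ≈ -13.54 dB
∠L = 0.00° − 77.85° = -77.85°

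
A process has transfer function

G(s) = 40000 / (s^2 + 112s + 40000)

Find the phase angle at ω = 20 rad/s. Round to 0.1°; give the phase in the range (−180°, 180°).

At s = jω = j20:
quadratic: (j20)² + 112·j20 + 40000 = 39600 + j2240 → |·| ≈ 39663, ∠ ≈ 3.24°
∠G = 0.00° − 3.24° = -3.24°

-3.2°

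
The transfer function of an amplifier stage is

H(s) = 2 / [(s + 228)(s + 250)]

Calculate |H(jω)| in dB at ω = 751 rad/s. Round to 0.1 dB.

At s = jω = j751:
pole (s+228): 228 + j751 → |·| = √(228²+751²) = √615985 ≈ 784.85, ∠ = arctan(751/228) ≈ 73.11°
pole (s+250): 250 + j751 → |·| = √(250²+751²) = √626501 ≈ 791.52, ∠ = arctan(751/250) ≈ 71.59°
|H| = 2 / 6.2122e+05 ≈ 3.2195e-06
Gain = 20 log₁₀(3.2195e-06) ≈ -109.84 dB

-109.8 dB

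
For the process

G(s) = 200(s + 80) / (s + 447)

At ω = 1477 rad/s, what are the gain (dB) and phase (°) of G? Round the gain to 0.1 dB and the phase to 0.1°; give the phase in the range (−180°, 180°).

45.7 dB, 13.7°

At s = jω = j1477:
zero (s+80): 80 + j1477 → |·| = √(80²+1477²) = √2187929 ≈ 1479.2, ∠ = arctan(1477/80) ≈ 86.90°
pole (s+447): 447 + j1477 → |·| = √(447²+1477²) = √2381338 ≈ 1543.2, ∠ = arctan(1477/447) ≈ 73.16°
|G| = 200 · 1479.2 / 1543.2 ≈ 191.71
Gain = 20 log₁₀(191.71) ≈ 45.65 dB
∠G = 86.90° − 73.16° = 13.74°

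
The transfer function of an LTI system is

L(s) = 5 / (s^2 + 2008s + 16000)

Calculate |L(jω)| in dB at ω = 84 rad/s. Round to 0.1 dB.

-90.6 dB

Substitute s = j84:
Numerator: 5 = 5 + j0
Denominator: (j84)^2 + 2008(j84) + 16000 = 8944 + j168672
|N| = √(5² + 0²) ≈ 5, ∠N ≈ 0.00°
|D| = √(8944² + 168672²) ≈ 1.6891e+05, ∠D ≈ 86.96°
|L| = 5 / 1.6891e+05 ≈ 2.9602e-05
Gain = 20 log₁₀(2.9602e-05) ≈ -90.57 dB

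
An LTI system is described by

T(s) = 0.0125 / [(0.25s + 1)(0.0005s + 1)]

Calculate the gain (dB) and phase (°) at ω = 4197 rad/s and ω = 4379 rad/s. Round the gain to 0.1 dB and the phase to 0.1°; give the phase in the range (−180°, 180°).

At ω = 4197 rad/s:
pole (1 + j4197·0.25) = 1 + j1049.25 → |·| ≈ 1049.3, ∠ ≈ 89.95°
pole (1 + j4197·0.0005) = 1 + j2.0985 → |·| ≈ 2.3246, ∠ ≈ 64.52°
|T| = 0.0125 · 1 / (1049.3 · 2.3246) ≈ 5.1246e-06
Gain = 20 log₁₀(5.1246e-06) ≈ -105.81 dB
∠T = (0°) − (89.95° + 64.52°) = -154.47°

At ω = 4379 rad/s:
pole (1 + j4379·0.25) = 1 + j1094.75 → |·| ≈ 1094.8, ∠ ≈ 89.95°
pole (1 + j4379·0.0005) = 1 + j2.1895 → |·| ≈ 2.4071, ∠ ≈ 65.45°
|T| = 0.0125 · 1 / (1094.8 · 2.4071) ≈ 4.7433e-06
Gain = 20 log₁₀(4.7433e-06) ≈ -106.48 dB
∠T = (0°) − (89.95° + 65.45°) = -155.40°

ω = 4197: -105.8 dB, -154.5°; ω = 4379: -106.5 dB, -155.4°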